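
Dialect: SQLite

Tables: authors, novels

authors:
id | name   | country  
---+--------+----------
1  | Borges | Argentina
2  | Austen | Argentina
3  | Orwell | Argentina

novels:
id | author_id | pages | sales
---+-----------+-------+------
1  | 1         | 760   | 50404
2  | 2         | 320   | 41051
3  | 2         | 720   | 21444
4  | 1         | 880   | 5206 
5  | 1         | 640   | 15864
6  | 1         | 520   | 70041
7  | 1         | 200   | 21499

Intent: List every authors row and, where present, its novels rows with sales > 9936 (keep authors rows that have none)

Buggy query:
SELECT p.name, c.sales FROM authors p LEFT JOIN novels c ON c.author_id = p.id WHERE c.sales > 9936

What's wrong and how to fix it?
Bug: Filtering c.sales in WHERE discards the NULL rows produced by LEFT JOIN, turning it into an inner join

Fix: Put 'c.sales > 9936' in the JOIN's ON clause instead of WHERE

Corrected query:
SELECT p.name, c.sales FROM authors p LEFT JOIN novels c ON c.author_id = p.id AND c.sales > 9936

Result:
name   | sales
-------+------
Borges | 15864
Borges | 21499
Borges | 50404
Borges | 70041
Austen | 21444
Austen | 41051
Orwell | NULL 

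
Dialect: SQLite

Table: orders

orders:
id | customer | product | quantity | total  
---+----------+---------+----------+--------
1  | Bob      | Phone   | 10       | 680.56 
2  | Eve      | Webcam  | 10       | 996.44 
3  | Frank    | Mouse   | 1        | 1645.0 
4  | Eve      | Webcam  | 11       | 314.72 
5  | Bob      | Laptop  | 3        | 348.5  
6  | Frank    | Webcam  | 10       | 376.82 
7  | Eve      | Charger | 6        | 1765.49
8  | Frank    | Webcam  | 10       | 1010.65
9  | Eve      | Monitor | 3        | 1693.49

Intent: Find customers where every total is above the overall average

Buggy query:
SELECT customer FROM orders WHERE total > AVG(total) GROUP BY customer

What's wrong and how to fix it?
Bug: AVG() is an aggregate; it can't sit directly in WHERE

Fix: Use a subquery for AVG and a HAVING MIN(...) filter so the condition holds for every row in the group

Corrected query:
SELECT customer FROM orders GROUP BY customer HAVING MIN(total) > (SELECT AVG(total) FROM orders)

Result:
(no rows)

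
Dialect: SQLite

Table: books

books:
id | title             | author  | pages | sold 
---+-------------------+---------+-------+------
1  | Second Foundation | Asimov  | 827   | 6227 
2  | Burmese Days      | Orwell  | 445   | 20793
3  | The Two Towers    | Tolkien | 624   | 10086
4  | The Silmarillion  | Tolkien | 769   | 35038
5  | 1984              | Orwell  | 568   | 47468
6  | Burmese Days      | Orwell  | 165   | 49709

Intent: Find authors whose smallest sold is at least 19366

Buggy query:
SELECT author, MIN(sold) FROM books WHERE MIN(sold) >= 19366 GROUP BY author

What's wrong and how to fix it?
Bug: MIN() in WHERE is a misuse of aggregate

Fix: Use HAVING for the per-group MIN condition

Corrected query:
SELECT author, MIN(sold) FROM books GROUP BY author HAVING MIN(sold) >= 19366

Result:
author | MIN(sold)
-------+----------
Orwell | 20793    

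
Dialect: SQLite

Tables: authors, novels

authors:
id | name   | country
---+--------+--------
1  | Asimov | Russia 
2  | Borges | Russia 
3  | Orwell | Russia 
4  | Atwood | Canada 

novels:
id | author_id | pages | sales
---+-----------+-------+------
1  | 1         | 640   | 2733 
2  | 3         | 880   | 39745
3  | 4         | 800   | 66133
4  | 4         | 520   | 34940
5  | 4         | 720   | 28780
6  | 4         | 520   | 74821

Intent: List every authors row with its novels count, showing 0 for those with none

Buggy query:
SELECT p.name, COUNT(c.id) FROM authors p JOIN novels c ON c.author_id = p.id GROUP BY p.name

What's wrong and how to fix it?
Bug: INNER JOIN drops authors rows that have no matching novels rows

Fix: Switch to LEFT JOIN to retain unmatched parent rows

Corrected query:
SELECT p.name, COUNT(c.id) FROM authors p LEFT JOIN novels c ON c.author_id = p.id GROUP BY p.name

Result:
name   | COUNT(c.id)
-------+------------
Asimov | 1          
Atwood | 4          
Borges | 0          
Orwell | 1          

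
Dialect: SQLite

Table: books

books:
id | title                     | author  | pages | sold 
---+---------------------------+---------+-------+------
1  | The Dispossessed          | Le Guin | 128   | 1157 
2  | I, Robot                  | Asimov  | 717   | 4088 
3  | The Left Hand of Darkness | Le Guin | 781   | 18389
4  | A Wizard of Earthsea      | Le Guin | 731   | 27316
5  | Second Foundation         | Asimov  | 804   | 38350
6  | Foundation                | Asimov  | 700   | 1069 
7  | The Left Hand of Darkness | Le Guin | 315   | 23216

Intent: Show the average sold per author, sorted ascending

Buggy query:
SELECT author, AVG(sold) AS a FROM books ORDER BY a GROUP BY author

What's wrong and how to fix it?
Bug: ORDER BY appears before GROUP BY; SQL clause order requires GROUP BY first

Fix: Move ORDER BY to the end, after GROUP BY

Corrected query:
SELECT author, AVG(sold) AS a FROM books GROUP BY author ORDER BY a

Result:
author  | a           
--------+-------------
Asimov  | 14502.333333
Le Guin | 17519.5     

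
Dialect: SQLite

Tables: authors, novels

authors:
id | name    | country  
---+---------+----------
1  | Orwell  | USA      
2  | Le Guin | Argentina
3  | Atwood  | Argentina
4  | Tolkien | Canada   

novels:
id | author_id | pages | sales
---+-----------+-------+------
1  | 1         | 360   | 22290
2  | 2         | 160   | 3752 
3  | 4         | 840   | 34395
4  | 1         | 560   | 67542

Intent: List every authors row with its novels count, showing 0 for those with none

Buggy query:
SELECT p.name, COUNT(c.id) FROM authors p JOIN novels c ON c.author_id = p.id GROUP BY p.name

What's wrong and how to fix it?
Bug: An inner join excludes parents with zero children

Fix: Use LEFT JOIN so parents without children still appear (COUNT(c.id) gives 0)

Corrected query:
SELECT p.name, COUNT(c.id) FROM authors p LEFT JOIN novels c ON c.author_id = p.id GROUP BY p.name

Result:
name    | COUNT(c.id)
--------+------------
Atwood  | 0          
Le Guin | 1          
Orwell  | 2          
Tolkien | 1          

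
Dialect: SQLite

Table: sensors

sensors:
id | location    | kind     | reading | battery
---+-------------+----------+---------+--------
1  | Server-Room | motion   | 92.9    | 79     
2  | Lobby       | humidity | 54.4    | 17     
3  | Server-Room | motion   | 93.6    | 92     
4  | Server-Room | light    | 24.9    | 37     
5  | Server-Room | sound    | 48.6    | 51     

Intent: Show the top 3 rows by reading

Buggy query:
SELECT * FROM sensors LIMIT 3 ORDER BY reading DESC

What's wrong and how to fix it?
Bug: LIMIT must come after ORDER BY

Fix: Sort with ORDER BY, then apply LIMIT

Corrected query:
SELECT * FROM sensors ORDER BY reading DESC LIMIT 3

Result:
id | location    | kind     | reading | battery
---+-------------+----------+---------+--------
3  | Server-Room | motion   | 93.6    | 92     
1  | Server-Room | motion   | 92.9    | 79     
2  | Lobby       | humidity | 54.4    | 17     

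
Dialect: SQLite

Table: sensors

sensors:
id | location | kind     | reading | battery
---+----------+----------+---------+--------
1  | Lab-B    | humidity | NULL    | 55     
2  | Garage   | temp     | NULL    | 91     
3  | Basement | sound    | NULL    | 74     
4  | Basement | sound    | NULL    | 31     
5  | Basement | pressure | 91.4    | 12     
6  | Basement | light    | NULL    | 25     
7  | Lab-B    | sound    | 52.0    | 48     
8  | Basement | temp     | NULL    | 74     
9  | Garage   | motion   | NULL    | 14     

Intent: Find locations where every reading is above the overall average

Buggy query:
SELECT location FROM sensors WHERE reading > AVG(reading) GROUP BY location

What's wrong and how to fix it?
Bug: WHERE evaluates per row before aggregation, so AVG() is unavailable

Fix: Use a subquery for AVG and a HAVING MIN(...) filter so the condition holds for every row in the group

Corrected query:
SELECT location FROM sensors GROUP BY location HAVING MIN(reading) > (SELECT AVG(reading) FROM sensors)

Result:
location
--------
Basement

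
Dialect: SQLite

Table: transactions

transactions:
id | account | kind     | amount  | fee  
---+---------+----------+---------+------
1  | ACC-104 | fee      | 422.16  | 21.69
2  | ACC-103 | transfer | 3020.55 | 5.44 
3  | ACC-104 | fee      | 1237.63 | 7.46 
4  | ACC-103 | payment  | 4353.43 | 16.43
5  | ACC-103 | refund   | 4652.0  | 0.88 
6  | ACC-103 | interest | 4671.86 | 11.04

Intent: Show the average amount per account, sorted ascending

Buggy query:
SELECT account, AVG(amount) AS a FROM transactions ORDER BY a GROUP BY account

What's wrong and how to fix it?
Bug: ORDER BY appears before GROUP BY; SQL clause order requires GROUP BY first

Fix: Move ORDER BY to the end, after GROUP BY

Corrected query:
SELECT account, AVG(amount) AS a FROM transactions GROUP BY account ORDER BY a

Result:
account | a      
--------+--------
ACC-104 | 829.895
ACC-103 | 4174.46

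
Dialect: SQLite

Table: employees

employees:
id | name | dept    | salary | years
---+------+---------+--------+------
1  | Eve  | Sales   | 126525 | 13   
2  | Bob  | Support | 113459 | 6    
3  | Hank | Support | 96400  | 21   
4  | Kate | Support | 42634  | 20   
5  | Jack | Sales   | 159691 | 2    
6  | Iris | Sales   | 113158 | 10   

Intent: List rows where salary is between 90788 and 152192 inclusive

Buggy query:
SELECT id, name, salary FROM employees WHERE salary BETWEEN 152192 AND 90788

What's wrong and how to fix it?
Bug: The bounds are reversed; BETWEEN a AND b requires a <= b to match anything

Fix: Swap the bounds so the smaller value comes first

Corrected query:
SELECT id, name, salary FROM employees WHERE salary BETWEEN 90788 AND 152192

Result:
id | name | salary
---+------+-------
1  | Eve  | 126525
2  | Bob  | 113459
3  | Hank | 96400 
6  | Iris | 113158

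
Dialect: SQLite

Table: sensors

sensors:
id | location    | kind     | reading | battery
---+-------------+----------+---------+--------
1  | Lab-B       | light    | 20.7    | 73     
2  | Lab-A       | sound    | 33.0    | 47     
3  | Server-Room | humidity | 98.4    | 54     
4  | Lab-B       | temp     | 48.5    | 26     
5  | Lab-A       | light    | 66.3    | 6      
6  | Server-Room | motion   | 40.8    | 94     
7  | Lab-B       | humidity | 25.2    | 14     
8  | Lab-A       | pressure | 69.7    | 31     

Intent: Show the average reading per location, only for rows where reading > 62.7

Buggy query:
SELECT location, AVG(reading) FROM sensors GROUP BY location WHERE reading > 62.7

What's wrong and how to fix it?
Bug: WHERE cannot follow GROUP BY

Fix: Place WHERE between FROM and GROUP BY

Corrected query:
SELECT location, AVG(reading) FROM sensors WHERE reading > 62.7 GROUP BY location

Result:
location    | AVG(reading)
------------+-------------
Lab-A       | 68          
Server-Room | 98.4        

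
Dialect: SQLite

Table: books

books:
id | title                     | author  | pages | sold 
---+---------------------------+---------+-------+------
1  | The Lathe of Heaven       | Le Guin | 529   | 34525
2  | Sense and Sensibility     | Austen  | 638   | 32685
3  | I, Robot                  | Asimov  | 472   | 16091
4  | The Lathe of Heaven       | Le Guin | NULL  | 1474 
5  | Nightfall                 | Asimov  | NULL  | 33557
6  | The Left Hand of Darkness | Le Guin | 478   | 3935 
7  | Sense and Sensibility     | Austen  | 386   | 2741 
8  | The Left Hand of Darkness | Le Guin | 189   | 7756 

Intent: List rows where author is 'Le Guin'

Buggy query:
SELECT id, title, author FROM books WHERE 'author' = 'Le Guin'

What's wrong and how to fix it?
Bug: 'author' in single quotes is a string literal, not the column; the comparison is literal-vs-literal and never true

Fix: Remove the quotes around the column name (or use double quotes for an identifier)

Corrected query:
SELECT id, title, author FROM books WHERE author = 'Le Guin'

Result:
id | title                     | author 
---+---------------------------+--------
1  | The Lathe of Heaven       | Le Guin
4  | The Lathe of Heaven       | Le Guin
6  | The Left Hand of Darkness | Le Guin
8  | The Left Hand of Darkness | Le Guin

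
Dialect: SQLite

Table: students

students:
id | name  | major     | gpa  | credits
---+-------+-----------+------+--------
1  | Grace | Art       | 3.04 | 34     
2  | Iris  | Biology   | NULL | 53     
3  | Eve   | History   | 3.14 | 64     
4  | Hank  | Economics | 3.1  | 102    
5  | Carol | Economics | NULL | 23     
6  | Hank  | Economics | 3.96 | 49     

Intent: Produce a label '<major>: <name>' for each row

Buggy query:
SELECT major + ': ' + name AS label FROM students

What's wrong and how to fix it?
Bug: SQLite uses || for string concatenation; + coerces text to numbers (yielding 0)

Fix: Replace + with || to concatenate text

Corrected query:
SELECT major || ': ' || name AS label FROM students

Result:
label           
----------------
Art: Grace      
Biology: Iris   
History: Eve    
Economics: Hank 
Economics: Carol
Economics: Hank 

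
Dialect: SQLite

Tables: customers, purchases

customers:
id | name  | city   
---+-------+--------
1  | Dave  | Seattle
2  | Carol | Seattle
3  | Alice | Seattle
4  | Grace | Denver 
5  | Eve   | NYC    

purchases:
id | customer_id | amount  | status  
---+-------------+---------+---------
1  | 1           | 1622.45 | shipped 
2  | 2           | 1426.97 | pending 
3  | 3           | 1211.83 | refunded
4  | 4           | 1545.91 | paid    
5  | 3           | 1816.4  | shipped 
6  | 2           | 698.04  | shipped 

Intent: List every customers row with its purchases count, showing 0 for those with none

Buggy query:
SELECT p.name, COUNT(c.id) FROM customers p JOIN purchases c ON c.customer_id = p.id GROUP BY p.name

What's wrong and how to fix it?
Bug: An inner join excludes parents with zero children

Fix: Switch to LEFT JOIN to retain unmatched parent rows

Corrected query:
SELECT p.name, COUNT(c.id) FROM customers p LEFT JOIN purchases c ON c.customer_id = p.id GROUP BY p.name

Result:
name  | COUNT(c.id)
------+------------
Alice | 2          
Carol | 2          
Dave  | 1          
Eve   | 0          
Grace | 1          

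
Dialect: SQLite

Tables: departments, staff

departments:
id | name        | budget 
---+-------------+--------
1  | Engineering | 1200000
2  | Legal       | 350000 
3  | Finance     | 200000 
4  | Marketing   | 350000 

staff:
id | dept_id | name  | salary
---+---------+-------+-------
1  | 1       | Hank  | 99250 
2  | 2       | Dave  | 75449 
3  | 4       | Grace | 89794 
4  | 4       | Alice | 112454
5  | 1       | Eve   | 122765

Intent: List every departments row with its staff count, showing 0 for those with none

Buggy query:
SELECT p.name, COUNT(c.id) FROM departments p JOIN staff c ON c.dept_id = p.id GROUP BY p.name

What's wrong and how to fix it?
Bug: INNER JOIN drops departments rows that have no matching staff rows

Fix: Switch to LEFT JOIN to retain unmatched parent rows

Corrected query:
SELECT p.name, COUNT(c.id) FROM departments p LEFT JOIN staff c ON c.dept_id = p.id GROUP BY p.name

Result:
name        | COUNT(c.id)
------------+------------
Engineering | 2          
Finance     | 0          
Legal       | 1          
Marketing   | 2          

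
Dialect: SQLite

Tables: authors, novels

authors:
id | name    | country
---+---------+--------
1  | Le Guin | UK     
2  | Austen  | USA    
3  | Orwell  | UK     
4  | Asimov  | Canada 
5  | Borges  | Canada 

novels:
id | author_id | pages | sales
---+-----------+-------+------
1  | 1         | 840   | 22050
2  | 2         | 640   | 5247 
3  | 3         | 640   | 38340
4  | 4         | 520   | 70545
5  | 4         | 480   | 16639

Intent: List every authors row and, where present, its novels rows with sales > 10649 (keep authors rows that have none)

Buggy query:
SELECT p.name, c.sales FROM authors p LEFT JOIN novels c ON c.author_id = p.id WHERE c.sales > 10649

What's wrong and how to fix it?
Bug: A WHERE condition on the right-hand table after LEFT JOIN drops unmatched parents

Fix: Put 'c.sales > 10649' in the JOIN's ON clause instead of WHERE

Corrected query:
SELECT p.name, c.sales FROM authors p LEFT JOIN novels c ON c.author_id = p.id AND c.sales > 10649

Result:
name    | sales
--------+------
Le Guin | 22050
Austen  | NULL 
Orwell  | 38340
Asimov  | 16639
Asimov  | 70545
Borges  | NULL 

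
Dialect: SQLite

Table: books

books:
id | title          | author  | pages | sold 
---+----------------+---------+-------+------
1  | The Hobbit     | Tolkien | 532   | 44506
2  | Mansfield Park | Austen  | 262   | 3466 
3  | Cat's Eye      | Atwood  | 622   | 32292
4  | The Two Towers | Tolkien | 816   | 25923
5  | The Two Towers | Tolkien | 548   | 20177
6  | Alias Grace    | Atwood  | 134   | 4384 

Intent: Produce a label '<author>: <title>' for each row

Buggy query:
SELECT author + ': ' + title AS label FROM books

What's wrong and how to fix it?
Bug: '+' is numeric addition; on text columns SQLite converts them to 0 instead of concatenating

Fix: Replace + with || to concatenate text

Corrected query:
SELECT author || ': ' || title AS label FROM books

Result:
label                  
-----------------------
Tolkien: The Hobbit    
Austen: Mansfield Park 
Atwood: Cat's Eye      
Tolkien: The Two Towers
Tolkien: The Two Towers
Atwood: Alias Grace    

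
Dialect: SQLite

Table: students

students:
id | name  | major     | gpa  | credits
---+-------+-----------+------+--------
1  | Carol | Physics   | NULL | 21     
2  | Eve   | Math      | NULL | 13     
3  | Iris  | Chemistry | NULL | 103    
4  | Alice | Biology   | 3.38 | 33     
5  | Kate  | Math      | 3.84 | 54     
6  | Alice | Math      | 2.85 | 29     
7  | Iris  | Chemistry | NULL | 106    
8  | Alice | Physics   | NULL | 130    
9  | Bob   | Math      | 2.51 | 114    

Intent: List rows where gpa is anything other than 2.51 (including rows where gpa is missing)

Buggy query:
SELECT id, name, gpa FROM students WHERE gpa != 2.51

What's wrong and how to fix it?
Bug: 'gpa != 2.51' is unknown when gpa is NULL, so NULL rows are silently excluded

Fix: Add an explicit OR gpa IS NULL to include the missing-value rows

Corrected query:
SELECT id, name, gpa FROM students WHERE gpa != 2.51 OR gpa IS NULL

Result:
id | name  | gpa 
---+-------+-----
1  | Carol | NULL
2  | Eve   | NULL
3  | Iris  | NULL
4  | Alice | 3.38
5  | Kate  | 3.84
6  | Alice | 2.85
7  | Iris  | NULL
8  | Alice | NULL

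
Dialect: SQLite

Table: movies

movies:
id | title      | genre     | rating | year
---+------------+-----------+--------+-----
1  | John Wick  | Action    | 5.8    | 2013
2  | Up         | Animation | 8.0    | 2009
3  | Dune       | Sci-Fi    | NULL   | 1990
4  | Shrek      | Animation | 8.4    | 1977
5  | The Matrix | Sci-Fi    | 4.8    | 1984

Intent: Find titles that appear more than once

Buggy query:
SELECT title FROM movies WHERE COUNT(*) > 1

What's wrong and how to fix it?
Bug: WHERE can't reference COUNT(*); aggregates are computed after WHERE

Fix: GROUP BY title, then filter groups with HAVING COUNT(*) > 1

Corrected query:
SELECT title FROM movies GROUP BY title HAVING COUNT(*) > 1

Result:
(no rows)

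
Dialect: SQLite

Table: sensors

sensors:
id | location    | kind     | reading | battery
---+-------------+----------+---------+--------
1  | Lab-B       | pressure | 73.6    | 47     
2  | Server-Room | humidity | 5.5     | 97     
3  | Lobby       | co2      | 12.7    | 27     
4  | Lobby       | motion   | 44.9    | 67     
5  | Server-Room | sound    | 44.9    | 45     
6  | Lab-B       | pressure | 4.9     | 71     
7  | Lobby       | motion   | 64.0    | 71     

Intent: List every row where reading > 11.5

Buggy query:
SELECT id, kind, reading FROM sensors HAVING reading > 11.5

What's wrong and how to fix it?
Bug: HAVING filters the output of aggregation, but this query has no GROUP BY and no aggregate functions, so SQLite rejects it (HAVING clause on a non-aggregate query); the condition here is per row

Fix: Replace HAVING with WHERE since the condition applies to individual rows

Corrected query:
SELECT id, kind, reading FROM sensors WHERE reading > 11.5

Result:
id | kind     | reading
---+----------+--------
1  | pressure | 73.6   
3  | co2      | 12.7   
4  | motion   | 44.9   
5  | sound    | 44.9   
7  | motion   | 64     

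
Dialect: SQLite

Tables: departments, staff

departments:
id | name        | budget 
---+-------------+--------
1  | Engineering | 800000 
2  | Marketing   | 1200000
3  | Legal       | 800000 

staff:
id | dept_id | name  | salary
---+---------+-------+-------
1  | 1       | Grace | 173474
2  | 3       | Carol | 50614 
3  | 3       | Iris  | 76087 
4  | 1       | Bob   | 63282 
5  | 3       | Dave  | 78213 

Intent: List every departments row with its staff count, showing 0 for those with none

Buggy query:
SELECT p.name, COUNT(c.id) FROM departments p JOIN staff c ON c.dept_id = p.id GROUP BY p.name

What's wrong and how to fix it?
Bug: An inner join excludes parents with zero children

Fix: Use LEFT JOIN so parents without children still appear (COUNT(c.id) gives 0)

Corrected query:
SELECT p.name, COUNT(c.id) FROM departments p LEFT JOIN staff c ON c.dept_id = p.id GROUP BY p.name

Result:
name        | COUNT(c.id)
------------+------------
Engineering | 2          
Legal       | 3          
Marketing   | 0          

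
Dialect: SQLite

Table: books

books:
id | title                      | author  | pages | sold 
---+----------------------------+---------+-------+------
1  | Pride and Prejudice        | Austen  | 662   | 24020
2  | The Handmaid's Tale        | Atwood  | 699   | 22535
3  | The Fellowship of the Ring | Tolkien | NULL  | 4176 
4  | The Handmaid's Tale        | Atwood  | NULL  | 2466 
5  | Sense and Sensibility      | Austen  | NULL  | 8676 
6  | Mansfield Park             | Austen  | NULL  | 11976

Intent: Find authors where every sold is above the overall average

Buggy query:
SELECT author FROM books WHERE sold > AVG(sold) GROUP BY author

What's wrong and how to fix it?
Bug: WHERE evaluates per row before aggregation, so AVG() is unavailable

Fix: Compute the overall average in a scalar subquery and compare each group's MIN against it in HAVING

Corrected query:
SELECT author FROM books GROUP BY author HAVING MIN(sold) > (SELECT AVG(sold) FROM books)

Result:
(no rows)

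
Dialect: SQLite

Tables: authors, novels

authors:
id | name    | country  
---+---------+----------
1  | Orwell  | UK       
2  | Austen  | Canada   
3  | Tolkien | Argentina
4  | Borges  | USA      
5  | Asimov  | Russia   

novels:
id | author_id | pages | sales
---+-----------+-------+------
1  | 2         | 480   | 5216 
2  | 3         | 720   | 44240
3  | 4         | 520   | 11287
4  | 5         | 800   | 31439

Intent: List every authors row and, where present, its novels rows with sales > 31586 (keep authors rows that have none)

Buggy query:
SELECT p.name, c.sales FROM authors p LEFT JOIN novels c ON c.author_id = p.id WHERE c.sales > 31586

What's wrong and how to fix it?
Bug: Filtering c.sales in WHERE discards the NULL rows produced by LEFT JOIN, turning it into an inner join

Fix: Move the right-table condition into the ON clause so unmatched parents are kept

Corrected query:
SELECT p.name, c.sales FROM authors p LEFT JOIN novels c ON c.author_id = p.id AND c.sales > 31586

Result:
name    | sales
--------+------
Orwell  | NULL 
Austen  | NULL 
Tolkien | 44240
Borges  | NULL 
Asimov  | NULL 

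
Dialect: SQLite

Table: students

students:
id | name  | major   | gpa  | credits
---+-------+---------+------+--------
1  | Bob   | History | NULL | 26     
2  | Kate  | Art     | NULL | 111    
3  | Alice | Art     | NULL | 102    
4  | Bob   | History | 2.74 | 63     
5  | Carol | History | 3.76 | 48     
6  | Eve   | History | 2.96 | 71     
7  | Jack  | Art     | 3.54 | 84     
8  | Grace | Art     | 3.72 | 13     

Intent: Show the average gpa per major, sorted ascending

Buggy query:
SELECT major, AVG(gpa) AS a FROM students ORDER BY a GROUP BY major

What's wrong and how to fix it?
Bug: ORDER BY appears before GROUP BY; SQL clause order requires GROUP BY first

Fix: Reorder: SELECT … FROM … GROUP BY … ORDER BY …

Corrected query:
SELECT major, AVG(gpa) AS a FROM students GROUP BY major ORDER BY a

Result:
major   | a       
--------+---------
History | 3.153333
Art     | 3.63    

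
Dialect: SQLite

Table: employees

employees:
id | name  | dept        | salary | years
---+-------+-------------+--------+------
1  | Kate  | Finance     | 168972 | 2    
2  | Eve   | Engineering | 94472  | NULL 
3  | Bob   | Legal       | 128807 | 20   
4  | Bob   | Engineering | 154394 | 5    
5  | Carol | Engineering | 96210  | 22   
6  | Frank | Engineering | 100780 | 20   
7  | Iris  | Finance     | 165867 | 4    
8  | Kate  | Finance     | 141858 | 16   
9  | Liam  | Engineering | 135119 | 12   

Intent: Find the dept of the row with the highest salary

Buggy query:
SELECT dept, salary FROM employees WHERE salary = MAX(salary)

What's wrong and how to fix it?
Bug: WHERE is evaluated per row; an aggregate over the whole table isn't defined there

Fix: Use a subquery: WHERE salary = (SELECT MAX(salary) FROM employees)

Corrected query:
SELECT dept, salary FROM employees WHERE salary = (SELECT MAX(salary) FROM employees)

Result:
dept    | salary
--------+-------
Finance | 168972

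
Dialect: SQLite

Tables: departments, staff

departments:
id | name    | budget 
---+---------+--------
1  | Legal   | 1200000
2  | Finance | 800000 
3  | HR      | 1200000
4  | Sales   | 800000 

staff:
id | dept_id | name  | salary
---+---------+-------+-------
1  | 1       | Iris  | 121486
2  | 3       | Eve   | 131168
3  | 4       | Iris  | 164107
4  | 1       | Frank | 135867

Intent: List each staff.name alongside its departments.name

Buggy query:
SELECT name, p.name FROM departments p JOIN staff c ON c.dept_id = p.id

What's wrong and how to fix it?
Bug: Both tables have a 'name' column; the unqualified reference is ambiguous

Fix: Prefix ambiguous columns with the table alias

Corrected query:
SELECT c.name, p.name FROM departments p JOIN staff c ON c.dept_id = p.id

Result:
name  | name 
------+------
Iris  | Legal
Eve   | HR   
Iris  | Sales
Frank | Legal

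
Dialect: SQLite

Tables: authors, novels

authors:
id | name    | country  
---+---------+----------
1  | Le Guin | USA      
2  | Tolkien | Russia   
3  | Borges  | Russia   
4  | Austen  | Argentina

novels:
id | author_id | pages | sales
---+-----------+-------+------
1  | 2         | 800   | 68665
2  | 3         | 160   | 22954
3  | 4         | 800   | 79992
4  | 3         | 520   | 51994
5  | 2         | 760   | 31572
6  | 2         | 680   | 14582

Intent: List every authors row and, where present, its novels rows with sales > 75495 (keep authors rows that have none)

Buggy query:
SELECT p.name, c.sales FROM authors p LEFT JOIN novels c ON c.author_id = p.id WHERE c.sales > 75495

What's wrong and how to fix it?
Bug: A WHERE condition on the right-hand table after LEFT JOIN drops unmatched parents

Fix: Move the right-table condition into the ON clause so unmatched parents are kept

Corrected query:
SELECT p.name, c.sales FROM authors p LEFT JOIN novels c ON c.author_id = p.id AND c.sales > 75495

Result:
name    | sales
--------+------
Le Guin | NULL 
Tolkien | NULL 
Borges  | NULL 
Austen  | 79992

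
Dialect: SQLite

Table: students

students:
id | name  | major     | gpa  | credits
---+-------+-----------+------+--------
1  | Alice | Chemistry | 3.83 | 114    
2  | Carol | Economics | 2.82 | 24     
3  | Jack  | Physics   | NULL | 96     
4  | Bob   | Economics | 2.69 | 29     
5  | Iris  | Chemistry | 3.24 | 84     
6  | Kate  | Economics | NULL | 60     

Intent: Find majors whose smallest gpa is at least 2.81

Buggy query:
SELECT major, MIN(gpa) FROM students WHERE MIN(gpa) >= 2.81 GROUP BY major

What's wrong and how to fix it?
Bug: Aggregates like MIN are computed per group after WHERE runs

Fix: Replace WHERE with HAVING after the GROUP BY

Corrected query:
SELECT major, MIN(gpa) FROM students GROUP BY major HAVING MIN(gpa) >= 2.81

Result:
major     | MIN(gpa)
----------+---------
Chemistry | 3.24    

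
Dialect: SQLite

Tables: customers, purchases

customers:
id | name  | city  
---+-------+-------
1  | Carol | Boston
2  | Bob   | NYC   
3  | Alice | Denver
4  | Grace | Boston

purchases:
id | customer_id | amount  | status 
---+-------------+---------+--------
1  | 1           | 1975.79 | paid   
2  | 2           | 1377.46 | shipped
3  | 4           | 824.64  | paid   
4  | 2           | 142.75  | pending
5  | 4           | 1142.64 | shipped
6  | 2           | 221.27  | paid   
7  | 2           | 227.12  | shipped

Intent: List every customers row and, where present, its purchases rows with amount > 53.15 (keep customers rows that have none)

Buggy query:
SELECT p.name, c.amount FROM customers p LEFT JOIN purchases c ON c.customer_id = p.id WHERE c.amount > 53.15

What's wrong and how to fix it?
Bug: A WHERE condition on the right-hand table after LEFT JOIN drops unmatched parents

Fix: Put 'c.amount > 53.15' in the JOIN's ON clause instead of WHERE

Corrected query:
SELECT p.name, c.amount FROM customers p LEFT JOIN purchases c ON c.customer_id = p.id AND c.amount > 53.15

Result:
name  | amount 
------+--------
Carol | 1975.79
Bob   | 142.75 
Bob   | 221.27 
Bob   | 227.12 
Bob   | 1377.46
Alice | NULL   
Grace | 824.64 
Grace | 1142.64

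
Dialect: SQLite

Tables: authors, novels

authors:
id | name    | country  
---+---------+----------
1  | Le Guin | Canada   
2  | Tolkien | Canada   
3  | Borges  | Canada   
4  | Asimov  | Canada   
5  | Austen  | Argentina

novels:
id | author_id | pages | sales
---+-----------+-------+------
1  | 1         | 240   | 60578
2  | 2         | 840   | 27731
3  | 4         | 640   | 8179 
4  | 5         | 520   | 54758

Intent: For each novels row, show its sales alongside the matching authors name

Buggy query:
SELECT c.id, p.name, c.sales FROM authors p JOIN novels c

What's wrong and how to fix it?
Bug: JOIN with no ON clause produces a cartesian product; every novels row pairs with every authors row

Fix: Specify the join condition linking the foreign key to the parent id

Corrected query:
SELECT c.id, p.name, c.sales FROM authors p JOIN novels c ON c.author_id = p.id

Result:
id | name    | sales
---+---------+------
1  | Le Guin | 60578
2  | Tolkien | 27731
3  | Asimov  | 8179 
4  | Austen  | 54758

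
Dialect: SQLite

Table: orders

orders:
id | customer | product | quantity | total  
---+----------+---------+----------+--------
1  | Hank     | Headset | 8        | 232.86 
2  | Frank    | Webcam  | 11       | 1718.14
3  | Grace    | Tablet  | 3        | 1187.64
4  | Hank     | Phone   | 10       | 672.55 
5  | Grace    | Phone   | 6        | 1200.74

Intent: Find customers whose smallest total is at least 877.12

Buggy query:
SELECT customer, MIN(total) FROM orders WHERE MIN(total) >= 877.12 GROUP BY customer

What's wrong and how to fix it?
Bug: Aggregates like MIN are computed per group after WHERE runs

Fix: Replace WHERE with HAVING after the GROUP BY

Corrected query:
SELECT customer, MIN(total) FROM orders GROUP BY customer HAVING MIN(total) >= 877.12

Result:
customer | MIN(total)
---------+-----------
Frank    | 1718.14   
Grace    | 1187.64   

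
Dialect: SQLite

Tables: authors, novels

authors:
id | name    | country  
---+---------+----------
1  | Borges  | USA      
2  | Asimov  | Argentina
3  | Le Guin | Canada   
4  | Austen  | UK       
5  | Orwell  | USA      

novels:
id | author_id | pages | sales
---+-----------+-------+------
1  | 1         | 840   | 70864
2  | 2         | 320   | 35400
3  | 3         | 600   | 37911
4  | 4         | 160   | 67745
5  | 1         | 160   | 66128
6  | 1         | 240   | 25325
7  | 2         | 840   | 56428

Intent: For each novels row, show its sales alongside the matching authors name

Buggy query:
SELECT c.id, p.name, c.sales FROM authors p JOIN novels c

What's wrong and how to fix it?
Bug: Missing join condition: each novels row is matched to all authors rows instead of just its own

Fix: Add ON c.author_id = p.id to the JOIN

Corrected query:
SELECT c.id, p.name, c.sales FROM authors p JOIN novels c ON c.author_id = p.id

Result:
id | name    | sales
---+---------+------
1  | Borges  | 70864
2  | Asimov  | 35400
3  | Le Guin | 37911
4  | Austen  | 67745
5  | Borges  | 66128
6  | Borges  | 25325
7  | Asimov  | 56428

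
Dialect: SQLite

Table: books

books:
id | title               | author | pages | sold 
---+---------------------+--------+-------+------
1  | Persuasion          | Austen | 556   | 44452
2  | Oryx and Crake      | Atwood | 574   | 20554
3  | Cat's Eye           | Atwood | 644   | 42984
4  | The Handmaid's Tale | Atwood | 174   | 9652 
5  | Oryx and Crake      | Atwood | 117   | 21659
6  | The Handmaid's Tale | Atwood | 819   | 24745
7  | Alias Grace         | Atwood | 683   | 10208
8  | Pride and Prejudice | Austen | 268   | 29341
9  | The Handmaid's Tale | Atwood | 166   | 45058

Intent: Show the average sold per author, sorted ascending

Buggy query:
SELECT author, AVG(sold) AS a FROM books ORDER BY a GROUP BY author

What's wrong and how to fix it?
Bug: ORDER BY appears before GROUP BY; SQL clause order requires GROUP BY first

Fix: Reorder: SELECT … FROM … GROUP BY … ORDER BY …

Corrected query:
SELECT author, AVG(sold) AS a FROM books GROUP BY author ORDER BY a

Result:
author | a      
-------+--------
Atwood | 24980  
Austen | 36896.5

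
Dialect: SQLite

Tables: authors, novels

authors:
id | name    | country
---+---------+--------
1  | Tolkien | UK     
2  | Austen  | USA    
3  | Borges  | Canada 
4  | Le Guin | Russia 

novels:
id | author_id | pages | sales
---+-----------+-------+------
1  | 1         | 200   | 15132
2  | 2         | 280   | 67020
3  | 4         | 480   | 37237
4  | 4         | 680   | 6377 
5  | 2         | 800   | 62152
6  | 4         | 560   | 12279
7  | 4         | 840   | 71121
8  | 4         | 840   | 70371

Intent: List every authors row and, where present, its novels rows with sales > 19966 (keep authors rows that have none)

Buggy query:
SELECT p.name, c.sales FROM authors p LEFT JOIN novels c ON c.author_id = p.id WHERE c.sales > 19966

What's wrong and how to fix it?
Bug: Filtering c.sales in WHERE discards the NULL rows produced by LEFT JOIN, turning it into an inner join

Fix: Move the right-table condition into the ON clause so unmatched parents are kept

Corrected query:
SELECT p.name, c.sales FROM authors p LEFT JOIN novels c ON c.author_id = p.id AND c.sales > 19966

Result:
name    | sales
--------+------
Tolkien | NULL 
Austen  | 62152
Austen  | 67020
Borges  | NULL 
Le Guin | 37237
Le Guin | 70371
Le Guin | 71121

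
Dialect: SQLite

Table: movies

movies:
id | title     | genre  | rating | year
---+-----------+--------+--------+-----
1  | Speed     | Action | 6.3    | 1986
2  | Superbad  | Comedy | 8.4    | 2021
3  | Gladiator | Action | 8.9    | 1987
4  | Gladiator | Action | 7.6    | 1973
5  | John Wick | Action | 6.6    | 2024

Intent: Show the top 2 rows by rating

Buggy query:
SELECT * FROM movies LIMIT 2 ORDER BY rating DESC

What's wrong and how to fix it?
Bug: LIMIT must come after ORDER BY

Fix: Swap the clauses: ORDER BY first, then LIMIT

Corrected query:
SELECT * FROM movies ORDER BY rating DESC LIMIT 2

Result:
id | title     | genre  | rating | year
---+-----------+--------+--------+-----
3  | Gladiator | Action | 8.9    | 1987
2  | Superbad  | Comedy | 8.4    | 2021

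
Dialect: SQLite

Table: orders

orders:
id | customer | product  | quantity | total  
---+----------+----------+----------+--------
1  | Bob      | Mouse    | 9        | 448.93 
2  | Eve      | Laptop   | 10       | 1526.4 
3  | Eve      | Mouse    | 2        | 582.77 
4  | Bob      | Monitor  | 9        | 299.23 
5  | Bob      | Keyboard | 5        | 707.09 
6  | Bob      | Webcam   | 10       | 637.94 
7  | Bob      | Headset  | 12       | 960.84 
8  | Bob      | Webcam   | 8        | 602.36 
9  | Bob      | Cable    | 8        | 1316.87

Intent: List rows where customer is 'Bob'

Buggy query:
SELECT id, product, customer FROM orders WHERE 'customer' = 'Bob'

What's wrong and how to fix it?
Bug: Single quotes denote string literals in SQL; the column name is being compared as a constant string

Fix: Remove the quotes around the column name (or use double quotes for an identifier)

Corrected query:
SELECT id, product, customer FROM orders WHERE customer = 'Bob'

Result:
id | product  | customer
---+----------+---------
1  | Mouse    | Bob     
4  | Monitor  | Bob     
5  | Keyboard | Bob     
6  | Webcam   | Bob     
7  | Headset  | Bob     
8  | Webcam   | Bob     
9  | Cable    | Bob     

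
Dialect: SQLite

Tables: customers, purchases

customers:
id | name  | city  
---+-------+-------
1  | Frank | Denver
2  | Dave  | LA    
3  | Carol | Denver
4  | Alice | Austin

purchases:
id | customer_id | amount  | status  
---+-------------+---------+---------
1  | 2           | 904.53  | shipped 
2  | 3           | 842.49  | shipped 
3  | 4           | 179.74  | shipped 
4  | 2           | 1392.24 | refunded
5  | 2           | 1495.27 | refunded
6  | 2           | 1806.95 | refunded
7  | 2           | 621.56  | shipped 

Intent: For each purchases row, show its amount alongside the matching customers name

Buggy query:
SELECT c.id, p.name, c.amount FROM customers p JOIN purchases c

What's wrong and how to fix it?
Bug: JOIN with no ON clause produces a cartesian product; every purchases row pairs with every customers row

Fix: Add ON c.customer_id = p.id to the JOIN

Corrected query:
SELECT c.id, p.name, c.amount FROM customers p JOIN purchases c ON c.customer_id = p.id

Result:
id | name  | amount 
---+-------+--------
1  | Dave  | 904.53 
2  | Carol | 842.49 
3  | Alice | 179.74 
4  | Dave  | 1392.24
5  | Dave  | 1495.27
6  | Dave  | 1806.95
7  | Dave  | 621.56 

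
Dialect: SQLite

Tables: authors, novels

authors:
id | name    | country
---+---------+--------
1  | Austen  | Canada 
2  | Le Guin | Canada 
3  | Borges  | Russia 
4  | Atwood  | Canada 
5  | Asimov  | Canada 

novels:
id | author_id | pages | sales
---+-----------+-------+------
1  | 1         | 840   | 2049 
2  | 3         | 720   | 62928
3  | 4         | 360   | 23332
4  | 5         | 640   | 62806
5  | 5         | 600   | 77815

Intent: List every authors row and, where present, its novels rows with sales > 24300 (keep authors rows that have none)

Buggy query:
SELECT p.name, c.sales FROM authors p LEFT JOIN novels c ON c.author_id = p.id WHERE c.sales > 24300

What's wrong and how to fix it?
Bug: A WHERE condition on the right-hand table after LEFT JOIN drops unmatched parents

Fix: Move the right-table condition into the ON clause so unmatched parents are kept

Corrected query:
SELECT p.name, c.sales FROM authors p LEFT JOIN novels c ON c.author_id = p.id AND c.sales > 24300

Result:
name    | sales
--------+------
Austen  | NULL 
Le Guin | NULL 
Borges  | 62928
Atwood  | NULL 
Asimov  | 62806
Asimov  | 77815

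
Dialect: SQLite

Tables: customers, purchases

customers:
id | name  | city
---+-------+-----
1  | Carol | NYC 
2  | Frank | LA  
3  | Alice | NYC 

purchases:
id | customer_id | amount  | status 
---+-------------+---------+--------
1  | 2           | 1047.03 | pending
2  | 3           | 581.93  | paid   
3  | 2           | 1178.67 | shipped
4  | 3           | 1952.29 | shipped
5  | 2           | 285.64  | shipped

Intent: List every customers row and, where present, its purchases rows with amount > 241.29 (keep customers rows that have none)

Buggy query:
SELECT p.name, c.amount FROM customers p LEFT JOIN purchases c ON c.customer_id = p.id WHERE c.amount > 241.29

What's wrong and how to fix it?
Bug: A WHERE condition on the right-hand table after LEFT JOIN drops unmatched parents

Fix: Move the right-table condition into the ON clause so unmatched parents are kept

Corrected query:
SELECT p.name, c.amount FROM customers p LEFT JOIN purchases c ON c.customer_id = p.id AND c.amount > 241.29

Result:
name  | amount 
------+--------
Carol | NULL   
Frank | 285.64 
Frank | 1047.03
Frank | 1178.67
Alice | 581.93 
Alice | 1952.29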